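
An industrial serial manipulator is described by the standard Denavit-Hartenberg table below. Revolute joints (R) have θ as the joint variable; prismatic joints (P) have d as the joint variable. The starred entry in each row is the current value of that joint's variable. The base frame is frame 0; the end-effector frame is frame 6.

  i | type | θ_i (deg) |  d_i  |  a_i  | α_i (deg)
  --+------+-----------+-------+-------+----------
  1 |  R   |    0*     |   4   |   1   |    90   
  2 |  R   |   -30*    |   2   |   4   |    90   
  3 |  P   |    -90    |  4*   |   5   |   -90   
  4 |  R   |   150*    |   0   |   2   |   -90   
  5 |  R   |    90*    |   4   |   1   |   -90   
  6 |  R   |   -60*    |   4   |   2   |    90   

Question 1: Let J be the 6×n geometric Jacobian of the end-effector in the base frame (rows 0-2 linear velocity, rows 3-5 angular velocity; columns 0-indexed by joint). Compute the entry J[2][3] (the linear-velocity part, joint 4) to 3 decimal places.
-0.982

axis z_3 = (0.8660,-0.0000,-0.5000); lever o_n−o_3 = (-4.7141,-1.1340,-4.1651)
cross product → J_v[:, 3] = (-0.5670,5.9641,-0.9821)
J_ω[:, 3] = z_3
entry J[2][3] = -0.9821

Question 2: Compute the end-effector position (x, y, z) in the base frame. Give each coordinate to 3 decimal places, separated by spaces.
-2.250 1.866 -5.629

after link 1: o_1 = (1.0000, 0.0000, 4.0000)
after link 2: o_2 = (4.4641, -2.0000, 2.0000)
after link 3: o_3 = (2.4641, 3.0000, -1.4641)
after link 4: o_4 = (2.9641, 1.2679, -0.5981)
after link 5: o_5 = (0.3660, -0.7321, -3.0981)
after link 6: o_6 = (-2.2500, 1.8660, -5.6292)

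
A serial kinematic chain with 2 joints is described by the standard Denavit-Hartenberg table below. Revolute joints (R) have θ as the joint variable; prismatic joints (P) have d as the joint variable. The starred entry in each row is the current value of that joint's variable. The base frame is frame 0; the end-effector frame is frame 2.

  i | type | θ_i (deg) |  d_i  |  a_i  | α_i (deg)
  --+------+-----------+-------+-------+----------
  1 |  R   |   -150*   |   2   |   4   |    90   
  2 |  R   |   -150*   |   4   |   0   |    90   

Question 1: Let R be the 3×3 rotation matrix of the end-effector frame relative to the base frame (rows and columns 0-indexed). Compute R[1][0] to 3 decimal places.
0.433

End-effector x-axis (col 0 of R) = (0.7500,0.4330,-0.5000)
R[1][0] = 0.4330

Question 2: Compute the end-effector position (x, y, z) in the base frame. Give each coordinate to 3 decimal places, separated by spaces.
after link 1: o_1 = (-3.4641, -2.0000, 2.0000)
after link 2: o_2 = (-5.4641, 1.4641, 2.0000)

-5.464 1.464 2.000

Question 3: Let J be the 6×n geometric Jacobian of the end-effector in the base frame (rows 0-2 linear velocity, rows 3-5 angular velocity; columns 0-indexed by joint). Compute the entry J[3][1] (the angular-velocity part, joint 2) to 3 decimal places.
-0.500

axis z_1 = (-0.5000,0.8660,0.0000); lever o_n−o_1 = (-2.0000,3.4641,0.0000)
cross product → J_v[:, 1] = (0.0000,0.0000,-0.0000)
J_ω[:, 1] = z_1
entry J[3][1] = -0.5000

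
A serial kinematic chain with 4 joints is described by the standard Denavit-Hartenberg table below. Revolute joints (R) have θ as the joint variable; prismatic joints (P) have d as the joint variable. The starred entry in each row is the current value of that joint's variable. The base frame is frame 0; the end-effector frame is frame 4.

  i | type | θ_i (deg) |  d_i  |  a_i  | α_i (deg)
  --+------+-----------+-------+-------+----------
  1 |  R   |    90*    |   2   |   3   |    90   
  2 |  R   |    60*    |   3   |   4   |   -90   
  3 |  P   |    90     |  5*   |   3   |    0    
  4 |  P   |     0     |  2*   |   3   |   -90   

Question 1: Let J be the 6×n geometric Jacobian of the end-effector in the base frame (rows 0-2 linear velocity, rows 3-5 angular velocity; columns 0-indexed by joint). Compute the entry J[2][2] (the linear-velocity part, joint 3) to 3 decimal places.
0.500

prismatic axis z_2 = (-0.0000,-0.8660,0.5000)
J_v[:, 2] = z_2; J_ω[:, 2] = (0,0,0)
entry J[2][2] = 0.5000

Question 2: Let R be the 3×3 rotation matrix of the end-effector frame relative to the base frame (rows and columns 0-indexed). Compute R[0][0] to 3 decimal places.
End-effector x-axis (col 0 of R) = (-1.0000,0.0000,0.0000)
R[0][0] = -1.0000

-1.000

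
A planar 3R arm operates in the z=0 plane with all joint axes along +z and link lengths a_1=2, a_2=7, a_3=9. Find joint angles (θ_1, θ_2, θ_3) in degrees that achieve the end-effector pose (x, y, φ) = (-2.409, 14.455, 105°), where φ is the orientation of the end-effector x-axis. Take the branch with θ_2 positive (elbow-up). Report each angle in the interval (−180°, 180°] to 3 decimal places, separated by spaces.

wrist centre = target − a_3·(cos φ, sin φ) = (-0.0796, 5.7617)
cos θ_2 = (33.2032−2²−7²)/(2·2·7) = -0.7070; θ_2 = 134.9938° (elbow-up)
β = atan2(5.7617,-0.0796) = 90.7918°; ψ = atan2(4.9503,-2.9492) = 120.7851°
θ_1 = β − ψ = -29.9933°
θ_3 = φ − θ_1 − θ_2 = -0.0005° (wrapped to (-180°,180°])

-29.993 134.994 -0.001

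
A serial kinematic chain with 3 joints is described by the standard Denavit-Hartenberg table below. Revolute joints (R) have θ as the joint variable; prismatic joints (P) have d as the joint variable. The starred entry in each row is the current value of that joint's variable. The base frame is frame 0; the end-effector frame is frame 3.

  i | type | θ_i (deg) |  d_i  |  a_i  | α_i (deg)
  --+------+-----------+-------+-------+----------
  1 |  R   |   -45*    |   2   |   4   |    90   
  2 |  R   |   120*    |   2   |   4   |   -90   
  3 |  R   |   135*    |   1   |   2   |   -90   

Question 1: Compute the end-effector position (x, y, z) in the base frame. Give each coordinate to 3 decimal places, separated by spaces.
after link 1: o_1 = (2.8284, -2.8284, 2.0000)
after link 2: o_2 = (0.0000, -2.8284, 5.4641)
after link 3: o_3 = (0.8876, -1.7161, 3.7394)

0.888 -1.716 3.739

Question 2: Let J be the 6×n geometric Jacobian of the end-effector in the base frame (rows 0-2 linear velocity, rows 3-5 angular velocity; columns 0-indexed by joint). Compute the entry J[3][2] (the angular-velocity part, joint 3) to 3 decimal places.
axis z_2 = (-0.6124,0.6124,-0.5000); lever o_n−o_2 = (0.8876,1.1124,-1.7247)
cross product → J_v[:, 2] = (-0.5000,-1.5000,-1.2247)
J_ω[:, 2] = z_2
entry J[3][2] = -0.6124

-0.612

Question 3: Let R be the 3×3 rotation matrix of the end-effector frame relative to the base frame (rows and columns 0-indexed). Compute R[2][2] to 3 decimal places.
End-effector z-axis (col 2 of R) = (-0.2500,-0.7500,-0.6124)
R[2][2] = -0.6124

-0.612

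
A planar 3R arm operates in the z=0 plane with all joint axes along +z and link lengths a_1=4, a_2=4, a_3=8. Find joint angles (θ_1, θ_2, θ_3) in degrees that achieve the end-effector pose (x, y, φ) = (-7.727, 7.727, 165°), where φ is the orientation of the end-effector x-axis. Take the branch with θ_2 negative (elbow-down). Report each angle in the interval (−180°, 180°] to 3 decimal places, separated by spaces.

wrist centre = target − a_3·(cos φ, sin φ) = (0.0004, 5.6564)
cos θ_2 = (31.9954−4²−4²)/(2·4·4) = -0.0001; θ_2 = -90.0082° (elbow-down)
β = atan2(5.6564,0.0004) = 89.9959°; ψ = atan2(-4.0000,3.9994) = -45.0041°
θ_1 = β − ψ = 135.0000°
θ_3 = φ − θ_1 − θ_2 = 120.0082° (wrapped to (-180°,180°])

135.000 -90.008 120.008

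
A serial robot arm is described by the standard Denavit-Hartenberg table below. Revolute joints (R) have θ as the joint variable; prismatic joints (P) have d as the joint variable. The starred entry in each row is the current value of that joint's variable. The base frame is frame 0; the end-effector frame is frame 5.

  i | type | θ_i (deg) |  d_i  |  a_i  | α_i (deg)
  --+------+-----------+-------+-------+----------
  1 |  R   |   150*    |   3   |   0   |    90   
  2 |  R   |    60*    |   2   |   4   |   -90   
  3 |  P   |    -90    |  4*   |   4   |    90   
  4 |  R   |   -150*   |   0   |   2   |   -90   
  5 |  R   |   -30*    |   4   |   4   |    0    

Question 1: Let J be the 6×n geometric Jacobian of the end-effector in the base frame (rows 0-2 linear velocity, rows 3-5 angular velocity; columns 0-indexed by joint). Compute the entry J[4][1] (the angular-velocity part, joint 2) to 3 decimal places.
0.866

axis z_1 = (0.5000,0.8660,0.0000); lever o_n−o_1 = (-0.8792,4.2811,0.6340)
cross product → J_v[:, 1] = (0.5490,-0.3170,2.9019)
J_ω[:, 1] = z_1
entry J[4][1] = 0.8660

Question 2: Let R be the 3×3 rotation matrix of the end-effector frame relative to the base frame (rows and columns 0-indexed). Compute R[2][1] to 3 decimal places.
0.625

End-effector y-axis (col 1 of R) = (-0.7790,-0.0502,0.6250)
R[2][1] = 0.6250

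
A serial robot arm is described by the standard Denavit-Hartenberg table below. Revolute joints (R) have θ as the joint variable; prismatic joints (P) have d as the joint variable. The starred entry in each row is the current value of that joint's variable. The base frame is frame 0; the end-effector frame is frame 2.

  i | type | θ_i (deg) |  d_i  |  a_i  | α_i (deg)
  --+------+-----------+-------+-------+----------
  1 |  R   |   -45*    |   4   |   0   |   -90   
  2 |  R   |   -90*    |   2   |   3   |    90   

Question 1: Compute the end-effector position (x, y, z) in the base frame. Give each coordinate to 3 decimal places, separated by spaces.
1.414 1.414 7.000

after link 1: o_1 = (0.0000, 0.0000, 4.0000)
after link 2: o_2 = (1.4142, 1.4142, 7.0000)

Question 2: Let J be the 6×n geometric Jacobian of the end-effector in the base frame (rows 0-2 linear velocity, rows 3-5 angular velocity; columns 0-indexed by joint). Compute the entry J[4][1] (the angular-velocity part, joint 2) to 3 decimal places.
axis z_1 = (0.7071,0.7071,0.0000); lever o_n−o_1 = (1.4142,1.4142,3.0000)
cross product → J_v[:, 1] = (2.1213,-2.1213,-0.0000)
J_ω[:, 1] = z_1
entry J[4][1] = 0.7071

0.707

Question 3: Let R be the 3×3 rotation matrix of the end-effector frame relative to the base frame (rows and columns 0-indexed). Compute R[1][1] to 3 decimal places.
0.707

End-effector y-axis (col 1 of R) = (0.7071,0.7071,0.0000)
R[1][1] = 0.7071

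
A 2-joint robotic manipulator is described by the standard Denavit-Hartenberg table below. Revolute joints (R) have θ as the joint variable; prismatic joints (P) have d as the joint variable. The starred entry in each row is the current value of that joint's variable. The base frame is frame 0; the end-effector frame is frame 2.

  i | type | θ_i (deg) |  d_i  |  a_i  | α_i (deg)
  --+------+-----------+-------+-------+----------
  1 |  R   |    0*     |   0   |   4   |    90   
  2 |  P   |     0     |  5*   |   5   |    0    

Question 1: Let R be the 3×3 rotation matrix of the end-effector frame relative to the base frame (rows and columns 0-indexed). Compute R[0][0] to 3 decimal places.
End-effector x-axis (col 0 of R) = (1.0000,0.0000,0.0000)
R[0][0] = 1.0000

1.000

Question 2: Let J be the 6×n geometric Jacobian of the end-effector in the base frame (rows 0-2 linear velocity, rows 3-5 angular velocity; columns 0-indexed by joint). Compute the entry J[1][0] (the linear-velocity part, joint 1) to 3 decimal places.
axis z_0 = ẑ; lever o_n−o_0 = (9.0000,-5.0000,0.0000)
cross product → J_v[:, 0] = (5.0000,9.0000,-0.0000)
J_ω[:, 0] = z_0
entry J[1][0] = 9.0000

9.000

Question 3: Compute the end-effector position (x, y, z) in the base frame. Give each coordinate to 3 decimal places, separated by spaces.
after link 1: o_1 = (4.0000, 0.0000, 0.0000)
after link 2: o_2 = (9.0000, -5.0000, 0.0000)

9.000 -5.000 0.000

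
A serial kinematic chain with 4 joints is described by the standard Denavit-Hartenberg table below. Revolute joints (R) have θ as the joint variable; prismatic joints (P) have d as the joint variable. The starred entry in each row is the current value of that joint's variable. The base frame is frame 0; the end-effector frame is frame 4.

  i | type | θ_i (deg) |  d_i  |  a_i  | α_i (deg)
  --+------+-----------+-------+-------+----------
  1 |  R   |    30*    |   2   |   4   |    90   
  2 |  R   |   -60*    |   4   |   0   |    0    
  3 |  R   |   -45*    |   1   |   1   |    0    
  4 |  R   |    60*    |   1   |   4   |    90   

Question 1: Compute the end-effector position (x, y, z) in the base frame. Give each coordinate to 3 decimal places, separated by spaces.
after link 1: o_1 = (3.4641, 2.0000, 2.0000)
after link 2: o_2 = (5.4641, -1.4641, 2.0000)
after link 3: o_3 = (5.7400, -2.4595, 1.0341)
after link 4: o_4 = (8.6894, -1.9113, -1.7944)

8.689 -1.911 -1.794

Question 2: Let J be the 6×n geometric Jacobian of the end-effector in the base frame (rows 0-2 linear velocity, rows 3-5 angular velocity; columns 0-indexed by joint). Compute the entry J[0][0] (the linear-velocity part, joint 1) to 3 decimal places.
1.911

axis z_0 = ẑ; lever o_n−o_0 = (8.6894,-1.9113,-1.7944)
cross product → J_v[:, 0] = (1.9113,8.6894,-0.0000)
J_ω[:, 0] = z_0
entry J[0][0] = 1.9113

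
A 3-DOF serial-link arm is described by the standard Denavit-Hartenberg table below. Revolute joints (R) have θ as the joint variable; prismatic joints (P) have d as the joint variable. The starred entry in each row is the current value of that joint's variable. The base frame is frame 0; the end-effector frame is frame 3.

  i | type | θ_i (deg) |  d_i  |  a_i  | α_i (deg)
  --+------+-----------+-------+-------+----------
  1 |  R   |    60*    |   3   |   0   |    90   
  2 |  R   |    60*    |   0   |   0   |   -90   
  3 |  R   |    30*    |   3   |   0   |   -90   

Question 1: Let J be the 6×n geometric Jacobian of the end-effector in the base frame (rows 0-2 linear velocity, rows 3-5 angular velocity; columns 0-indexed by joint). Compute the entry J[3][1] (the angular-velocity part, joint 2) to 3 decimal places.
axis z_1 = (0.8660,-0.5000,0.0000); lever o_n−o_1 = (-1.2990,-2.2500,1.5000)
cross product → J_v[:, 1] = (-0.7500,-1.2990,-2.5981)
J_ω[:, 1] = z_1
entry J[3][1] = 0.8660

0.866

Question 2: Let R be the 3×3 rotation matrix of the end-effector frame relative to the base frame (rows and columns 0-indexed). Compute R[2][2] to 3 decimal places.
-0.433

End-effector z-axis (col 2 of R) = (-0.8750,0.2165,-0.4330)
R[2][2] = -0.4330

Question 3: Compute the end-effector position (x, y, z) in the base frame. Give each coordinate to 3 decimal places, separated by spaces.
after link 1: o_1 = (0.0000, 0.0000, 3.0000)
after link 2: o_2 = (0.0000, 0.0000, 3.0000)
after link 3: o_3 = (-1.2990, -2.2500, 4.5000)

-1.299 -2.250 4.500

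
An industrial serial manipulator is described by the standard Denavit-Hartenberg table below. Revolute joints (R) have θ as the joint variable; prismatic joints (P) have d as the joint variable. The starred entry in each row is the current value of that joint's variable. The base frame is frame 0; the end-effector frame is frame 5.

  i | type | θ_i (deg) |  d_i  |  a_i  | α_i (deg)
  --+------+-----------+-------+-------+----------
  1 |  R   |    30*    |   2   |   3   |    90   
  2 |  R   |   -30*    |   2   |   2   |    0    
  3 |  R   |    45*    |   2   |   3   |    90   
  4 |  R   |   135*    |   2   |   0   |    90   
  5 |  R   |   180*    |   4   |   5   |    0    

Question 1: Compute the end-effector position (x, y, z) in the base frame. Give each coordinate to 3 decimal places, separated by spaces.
after link 1: o_1 = (2.5981, 1.5000, 2.0000)
after link 2: o_2 = (5.0981, 0.6340, 1.0000)
after link 3: o_3 = (8.6076, 0.3508, 1.7765)
after link 4: o_4 = (9.0559, 0.6096, -0.1554)
after link 5: o_5 = (14.0259, 4.2956, 1.4917)

14.026 4.296 1.492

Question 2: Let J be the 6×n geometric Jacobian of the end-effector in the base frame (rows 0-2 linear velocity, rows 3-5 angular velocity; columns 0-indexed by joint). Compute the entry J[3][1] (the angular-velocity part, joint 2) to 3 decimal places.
0.500

axis z_1 = (0.5000,-0.8660,0.0000); lever o_n−o_1 = (11.4278,2.7956,-0.5083)
cross product → J_v[:, 1] = (0.4402,0.2541,11.2946)
J_ω[:, 1] = z_1
entry J[3][1] = 0.5000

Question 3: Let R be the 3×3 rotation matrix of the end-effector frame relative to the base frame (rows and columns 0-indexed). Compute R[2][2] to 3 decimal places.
End-effector z-axis (col 2 of R) = (0.9451,-0.2709,0.1830)
R[2][2] = 0.1830

0.183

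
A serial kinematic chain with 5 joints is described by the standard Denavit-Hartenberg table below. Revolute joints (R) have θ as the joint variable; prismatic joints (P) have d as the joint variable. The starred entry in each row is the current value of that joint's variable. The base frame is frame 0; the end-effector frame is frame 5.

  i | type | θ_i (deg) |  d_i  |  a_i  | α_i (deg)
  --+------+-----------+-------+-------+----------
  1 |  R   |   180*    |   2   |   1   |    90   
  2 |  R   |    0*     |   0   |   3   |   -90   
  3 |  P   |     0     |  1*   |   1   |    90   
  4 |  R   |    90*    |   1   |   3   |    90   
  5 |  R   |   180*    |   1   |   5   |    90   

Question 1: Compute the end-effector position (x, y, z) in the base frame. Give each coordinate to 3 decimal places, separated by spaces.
-6.000 1.000 1.000

after link 1: o_1 = (-1.0000, 0.0000, 2.0000)
after link 2: o_2 = (-4.0000, 0.0000, 2.0000)
after link 3: o_3 = (-5.0000, 0.0000, 3.0000)
after link 4: o_4 = (-5.0000, 1.0000, 6.0000)
after link 5: o_5 = (-6.0000, 1.0000, 1.0000)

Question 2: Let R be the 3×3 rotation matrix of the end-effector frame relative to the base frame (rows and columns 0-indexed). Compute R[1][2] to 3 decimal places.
1.000

End-effector z-axis (col 2 of R) = (0.0000,1.0000,0.0000)
R[1][2] = 1.0000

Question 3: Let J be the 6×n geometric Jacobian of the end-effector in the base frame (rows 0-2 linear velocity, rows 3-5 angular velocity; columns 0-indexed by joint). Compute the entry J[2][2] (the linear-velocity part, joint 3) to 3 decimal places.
prismatic axis z_2 = (0.0000,0.0000,1.0000)
J_v[:, 2] = z_2; J_ω[:, 2] = (0,0,0)
entry J[2][2] = 1.0000

1.000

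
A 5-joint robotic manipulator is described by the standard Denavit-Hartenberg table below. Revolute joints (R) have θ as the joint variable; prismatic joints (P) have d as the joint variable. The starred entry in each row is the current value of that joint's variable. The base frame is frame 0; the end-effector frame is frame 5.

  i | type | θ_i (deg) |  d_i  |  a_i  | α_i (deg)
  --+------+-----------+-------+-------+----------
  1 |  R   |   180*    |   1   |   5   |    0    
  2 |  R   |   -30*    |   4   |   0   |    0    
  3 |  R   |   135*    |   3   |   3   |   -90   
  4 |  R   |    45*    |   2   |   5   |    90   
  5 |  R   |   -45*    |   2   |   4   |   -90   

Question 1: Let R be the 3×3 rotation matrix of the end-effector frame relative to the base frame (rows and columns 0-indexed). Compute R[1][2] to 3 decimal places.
End-effector z-axis (col 2 of R) = (0.8124,-0.3000,-0.5000)
R[1][2] = -0.3000

-0.300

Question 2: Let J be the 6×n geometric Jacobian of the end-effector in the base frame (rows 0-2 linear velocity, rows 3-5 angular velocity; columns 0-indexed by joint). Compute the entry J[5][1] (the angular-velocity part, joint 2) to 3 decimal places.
axis z_1 = (0.0000,0.0000,1.0000); lever o_n−o_1 = (1.7750,-9.8251,2.8787)
cross product → J_v[:, 1] = (9.8251,1.7750,-0.0000)
J_ω[:, 1] = z_1
entry J[5][1] = 1.0000

1.000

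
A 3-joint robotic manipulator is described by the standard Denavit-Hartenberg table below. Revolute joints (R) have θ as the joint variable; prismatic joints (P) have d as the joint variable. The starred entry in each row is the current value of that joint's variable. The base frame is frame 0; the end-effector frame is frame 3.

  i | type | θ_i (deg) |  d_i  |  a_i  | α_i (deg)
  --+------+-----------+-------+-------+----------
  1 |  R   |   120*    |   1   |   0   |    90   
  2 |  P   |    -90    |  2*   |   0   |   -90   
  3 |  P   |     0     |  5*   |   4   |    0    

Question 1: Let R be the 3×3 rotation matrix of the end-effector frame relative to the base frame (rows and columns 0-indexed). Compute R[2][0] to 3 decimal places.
-1.000

End-effector x-axis (col 0 of R) = (0.0000,0.0000,-1.0000)
R[2][0] = -1.0000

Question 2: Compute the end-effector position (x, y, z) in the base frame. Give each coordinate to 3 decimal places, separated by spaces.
-0.768 5.330 -3.000

after link 1: o_1 = (0.0000, 0.0000, 1.0000)
after link 2: o_2 = (1.7321, 1.0000, 1.0000)
after link 3: o_3 = (-0.7679, 5.3301, -3.0000)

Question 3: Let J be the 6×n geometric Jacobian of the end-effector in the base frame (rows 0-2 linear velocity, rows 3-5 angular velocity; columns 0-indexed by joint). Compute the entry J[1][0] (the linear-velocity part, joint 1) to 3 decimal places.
-0.768

axis z_0 = ẑ; lever o_n−o_0 = (-0.7679,5.3301,-3.0000)
cross product → J_v[:, 0] = (-5.3301,-0.7679,0.0000)
J_ω[:, 0] = z_0
entry J[1][0] = -0.7679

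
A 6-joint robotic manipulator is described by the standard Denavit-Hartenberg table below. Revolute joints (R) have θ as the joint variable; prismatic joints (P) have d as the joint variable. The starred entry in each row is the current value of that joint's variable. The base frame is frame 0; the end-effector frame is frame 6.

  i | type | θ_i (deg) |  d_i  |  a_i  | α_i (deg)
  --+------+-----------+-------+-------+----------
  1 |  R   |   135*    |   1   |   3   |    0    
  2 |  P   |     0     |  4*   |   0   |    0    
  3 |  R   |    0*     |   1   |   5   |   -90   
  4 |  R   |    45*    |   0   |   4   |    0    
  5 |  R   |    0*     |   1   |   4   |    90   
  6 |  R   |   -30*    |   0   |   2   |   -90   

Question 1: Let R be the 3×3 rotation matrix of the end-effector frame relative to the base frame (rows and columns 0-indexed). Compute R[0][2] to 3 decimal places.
End-effector z-axis (col 2 of R) = (-0.8624,-0.3624,-0.3536)
R[0][2] = -0.8624

-0.862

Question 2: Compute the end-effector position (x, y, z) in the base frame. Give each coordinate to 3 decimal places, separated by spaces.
after link 1: o_1 = (-2.1213, 2.1213, 1.0000)
after link 2: o_2 = (-2.1213, 2.1213, 5.0000)
after link 3: o_3 = (-5.6569, 5.6569, 6.0000)
after link 4: o_4 = (-7.6569, 7.6569, 3.1716)
after link 5: o_5 = (-10.3640, 8.9497, 0.3431)
after link 6: o_6 = (-10.5229, 10.5229, -0.8816)

-10.523 10.523 -0.882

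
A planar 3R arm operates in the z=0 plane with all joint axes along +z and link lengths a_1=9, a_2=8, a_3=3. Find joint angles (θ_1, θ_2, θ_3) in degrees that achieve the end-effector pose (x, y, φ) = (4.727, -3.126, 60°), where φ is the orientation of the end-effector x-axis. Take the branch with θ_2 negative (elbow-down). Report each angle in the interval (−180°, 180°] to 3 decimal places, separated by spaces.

wrist centre = target − a_3·(cos φ, sin φ) = (3.2270, -5.7241)
cos θ_2 = (43.1786−9²−8²)/(2·9·8) = -0.7071; θ_2 = -134.9989° (elbow-down)
β = atan2(-5.7241,3.2270) = -60.5875°; ψ = atan2(-5.6570,3.3433) = -59.4170°
θ_1 = β − ψ = -1.1705°
θ_3 = φ − θ_1 − θ_2 = -163.8306° (wrapped to (-180°,180°])

-1.170 -134.999 -163.831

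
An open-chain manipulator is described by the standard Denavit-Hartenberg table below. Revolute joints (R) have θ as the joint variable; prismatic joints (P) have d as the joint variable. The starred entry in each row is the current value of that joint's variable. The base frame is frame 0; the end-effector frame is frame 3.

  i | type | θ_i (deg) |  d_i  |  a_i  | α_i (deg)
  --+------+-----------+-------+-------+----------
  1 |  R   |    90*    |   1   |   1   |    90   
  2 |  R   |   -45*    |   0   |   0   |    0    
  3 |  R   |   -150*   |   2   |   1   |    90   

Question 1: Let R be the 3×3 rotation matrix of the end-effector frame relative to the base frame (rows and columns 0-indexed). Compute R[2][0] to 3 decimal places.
End-effector x-axis (col 0 of R) = (-0.0000,-0.9659,0.2588)
R[2][0] = 0.2588

0.259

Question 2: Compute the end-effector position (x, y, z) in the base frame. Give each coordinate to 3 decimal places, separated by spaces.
after link 1: o_1 = (0.0000, 1.0000, 1.0000)
after link 2: o_2 = (0.0000, 1.0000, 1.0000)
after link 3: o_3 = (2.0000, 0.0341, 1.2588)

2.000 0.034 1.259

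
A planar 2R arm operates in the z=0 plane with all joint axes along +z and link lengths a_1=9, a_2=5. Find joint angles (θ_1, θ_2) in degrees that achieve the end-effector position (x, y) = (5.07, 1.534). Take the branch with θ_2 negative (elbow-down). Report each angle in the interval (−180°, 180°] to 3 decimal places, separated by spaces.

cos θ_2 = (28.0581−9²−5²)/(2·9·5) = -0.8660; θ_2 = -149.9996° (elbow-down)
β = atan2(1.5340,5.0700) = 16.8339°; ψ = atan2(-2.5000,4.6699) = -28.1624°
θ_1 = β − ψ = 44.9964°

44.996 -150.000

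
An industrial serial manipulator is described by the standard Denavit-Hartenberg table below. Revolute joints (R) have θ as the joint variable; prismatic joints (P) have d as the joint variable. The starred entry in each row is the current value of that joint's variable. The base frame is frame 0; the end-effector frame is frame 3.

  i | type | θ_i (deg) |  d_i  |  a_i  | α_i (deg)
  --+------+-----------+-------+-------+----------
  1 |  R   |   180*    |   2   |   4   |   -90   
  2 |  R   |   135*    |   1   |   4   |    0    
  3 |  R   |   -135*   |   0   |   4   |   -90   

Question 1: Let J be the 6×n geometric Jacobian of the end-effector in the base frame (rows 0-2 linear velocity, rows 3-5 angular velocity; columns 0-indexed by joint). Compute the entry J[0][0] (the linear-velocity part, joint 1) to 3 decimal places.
axis z_0 = ẑ; lever o_n−o_0 = (-5.1716,-1.0000,-0.8284)
cross product → J_v[:, 0] = (1.0000,-5.1716,0.0000)
J_ω[:, 0] = z_0
entry J[0][0] = 1.0000

1.000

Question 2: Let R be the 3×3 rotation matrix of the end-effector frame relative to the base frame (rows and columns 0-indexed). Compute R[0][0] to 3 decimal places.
End-effector x-axis (col 0 of R) = (-1.0000,0.0000,0.0000)
R[0][0] = -1.0000

-1.000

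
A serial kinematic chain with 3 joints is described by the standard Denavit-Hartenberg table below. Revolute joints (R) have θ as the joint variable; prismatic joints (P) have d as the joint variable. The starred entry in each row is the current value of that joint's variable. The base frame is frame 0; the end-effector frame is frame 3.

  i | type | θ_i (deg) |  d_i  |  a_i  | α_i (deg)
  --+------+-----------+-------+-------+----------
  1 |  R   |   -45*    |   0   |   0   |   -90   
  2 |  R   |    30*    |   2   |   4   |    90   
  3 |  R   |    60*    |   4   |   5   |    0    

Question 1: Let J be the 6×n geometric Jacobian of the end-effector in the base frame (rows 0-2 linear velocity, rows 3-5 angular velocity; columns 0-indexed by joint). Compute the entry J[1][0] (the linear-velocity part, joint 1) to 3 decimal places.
axis z_0 = ẑ; lever o_n−o_0 = (9.8707,-0.9186,0.2141)
cross product → J_v[:, 0] = (0.9186,9.8707,-0.0000)
J_ω[:, 0] = z_0
entry J[1][0] = 9.8707

9.871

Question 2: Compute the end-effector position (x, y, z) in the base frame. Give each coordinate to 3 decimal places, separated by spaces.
9.871 -0.919 0.214

after link 1: o_1 = (0.0000, 0.0000, 0.0000)
after link 2: o_2 = (3.8637, -1.0353, -2.0000)
after link 3: o_3 = (9.8707, -0.9186, 0.2141)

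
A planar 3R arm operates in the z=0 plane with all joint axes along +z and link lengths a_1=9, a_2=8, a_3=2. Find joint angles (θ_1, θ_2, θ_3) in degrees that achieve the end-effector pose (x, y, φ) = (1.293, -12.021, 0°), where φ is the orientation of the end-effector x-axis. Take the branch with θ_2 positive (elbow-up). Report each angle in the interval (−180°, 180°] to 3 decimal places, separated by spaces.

wrist centre = target − a_3·(cos φ, sin φ) = (-0.7070, -12.0210)
cos θ_2 = (145.0043−9²−8²)/(2·9·8) = 0.0000; θ_2 = 89.9983° (elbow-up)
β = atan2(-12.0210,-0.7070) = -93.3659°; ψ = atan2(8.0000,9.0002) = 41.6328°
θ_1 = β − ψ = -134.9987°
θ_3 = φ − θ_1 − θ_2 = 45.0004° (wrapped to (-180°,180°])

-134.999 89.998 45.000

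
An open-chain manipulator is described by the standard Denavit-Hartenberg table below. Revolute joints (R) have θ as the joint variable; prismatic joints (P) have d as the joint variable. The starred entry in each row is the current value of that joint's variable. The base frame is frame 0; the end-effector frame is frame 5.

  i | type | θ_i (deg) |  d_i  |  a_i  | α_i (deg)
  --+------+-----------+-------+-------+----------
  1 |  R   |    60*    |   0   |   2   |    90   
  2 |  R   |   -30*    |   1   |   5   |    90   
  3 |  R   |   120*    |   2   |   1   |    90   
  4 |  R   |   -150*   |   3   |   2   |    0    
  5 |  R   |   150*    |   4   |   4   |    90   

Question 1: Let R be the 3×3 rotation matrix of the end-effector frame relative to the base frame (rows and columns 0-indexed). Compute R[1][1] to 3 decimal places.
0.400

End-effector y-axis (col 1 of R) = (0.8080,0.3995,-0.4330)
R[1][1] = 0.3995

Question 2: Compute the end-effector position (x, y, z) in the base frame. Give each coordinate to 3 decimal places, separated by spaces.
after link 1: o_1 = (1.0000, 1.7321, 0.0000)
after link 2: o_2 = (4.0311, 4.9821, -2.5000)
after link 3: o_3 = (4.0646, 3.3080, -3.9821)
after link 4: o_4 = (5.8146, 6.3391, -4.8481)
after link 5: o_5 = (11.1806, 4.7051, -5.5801)

11.181 4.705 -5.580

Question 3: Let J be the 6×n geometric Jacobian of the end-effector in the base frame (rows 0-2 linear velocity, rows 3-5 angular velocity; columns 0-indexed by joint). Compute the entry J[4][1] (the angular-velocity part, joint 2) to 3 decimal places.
axis z_1 = (0.8660,-0.5000,0.0000); lever o_n−o_1 = (10.1806,2.9731,-5.5801)
cross product → J_v[:, 1] = (2.7901,4.8325,7.6651)
J_ω[:, 1] = z_1
entry J[4][1] = -0.5000

-0.500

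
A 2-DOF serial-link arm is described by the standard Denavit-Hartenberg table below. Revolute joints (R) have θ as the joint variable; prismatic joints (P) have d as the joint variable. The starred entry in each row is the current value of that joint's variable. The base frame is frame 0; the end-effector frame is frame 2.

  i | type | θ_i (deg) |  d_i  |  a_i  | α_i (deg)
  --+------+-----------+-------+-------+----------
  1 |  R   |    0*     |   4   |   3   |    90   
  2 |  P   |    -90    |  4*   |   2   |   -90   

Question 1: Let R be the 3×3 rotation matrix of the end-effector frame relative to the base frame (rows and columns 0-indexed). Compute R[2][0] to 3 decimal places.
-1.000

End-effector x-axis (col 0 of R) = (0.0000,-0.0000,-1.0000)
R[2][0] = -1.0000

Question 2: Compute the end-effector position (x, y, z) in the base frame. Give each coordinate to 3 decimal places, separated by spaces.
3.000 -4.000 2.000

after link 1: o_1 = (3.0000, 0.0000, 4.0000)
after link 2: o_2 = (3.0000, -4.0000, 2.0000)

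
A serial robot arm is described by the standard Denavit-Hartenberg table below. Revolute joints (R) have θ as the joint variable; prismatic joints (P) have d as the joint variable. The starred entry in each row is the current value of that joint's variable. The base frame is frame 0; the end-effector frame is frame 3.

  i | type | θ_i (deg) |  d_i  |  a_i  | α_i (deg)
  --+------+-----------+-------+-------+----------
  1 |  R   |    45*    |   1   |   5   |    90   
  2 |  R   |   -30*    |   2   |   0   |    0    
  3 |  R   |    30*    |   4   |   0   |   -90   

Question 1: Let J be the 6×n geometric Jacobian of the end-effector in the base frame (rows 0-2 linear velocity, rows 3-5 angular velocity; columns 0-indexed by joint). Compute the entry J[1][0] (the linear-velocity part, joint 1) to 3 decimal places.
axis z_0 = ẑ; lever o_n−o_0 = (7.7782,-0.7071,1.0000)
cross product → J_v[:, 0] = (0.7071,7.7782,-0.0000)
J_ω[:, 0] = z_0
entry J[1][0] = 7.7782

7.778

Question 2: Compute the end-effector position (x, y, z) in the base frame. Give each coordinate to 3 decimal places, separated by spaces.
7.778 -0.707 1.000

after link 1: o_1 = (3.5355, 3.5355, 1.0000)
after link 2: o_2 = (4.9497, 2.1213, 1.0000)
after link 3: o_3 = (7.7782, -0.7071, 1.0000)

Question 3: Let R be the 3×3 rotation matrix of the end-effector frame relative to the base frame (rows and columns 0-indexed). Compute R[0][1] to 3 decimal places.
-0.707

End-effector y-axis (col 1 of R) = (-0.7071,0.7071,-0.0000)
R[0][1] = -0.7071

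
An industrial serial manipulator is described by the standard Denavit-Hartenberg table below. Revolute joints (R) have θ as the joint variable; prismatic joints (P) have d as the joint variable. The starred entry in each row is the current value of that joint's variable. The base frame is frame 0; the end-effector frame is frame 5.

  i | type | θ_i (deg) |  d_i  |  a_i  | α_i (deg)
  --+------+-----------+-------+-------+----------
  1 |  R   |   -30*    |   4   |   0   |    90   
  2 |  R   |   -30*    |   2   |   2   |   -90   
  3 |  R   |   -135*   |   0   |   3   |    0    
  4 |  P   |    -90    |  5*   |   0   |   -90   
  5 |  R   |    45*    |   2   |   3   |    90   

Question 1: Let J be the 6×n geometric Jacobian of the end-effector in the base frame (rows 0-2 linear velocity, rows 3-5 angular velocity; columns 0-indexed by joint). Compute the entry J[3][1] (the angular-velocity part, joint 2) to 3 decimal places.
axis z_1 = (-0.5000,-0.8660,0.0000); lever o_n−o_1 = (-3.0479,-2.9001,4.0108)
cross product → J_v[:, 1] = (-3.4734,2.0054,-1.1895)
J_ω[:, 1] = z_1
entry J[3][1] = -0.5000

-0.500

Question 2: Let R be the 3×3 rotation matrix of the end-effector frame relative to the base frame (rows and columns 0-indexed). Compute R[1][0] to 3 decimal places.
0.826

End-effector x-axis (col 0 of R) = (-0.4312,0.8263,-0.3624)
R[1][0] = 0.8263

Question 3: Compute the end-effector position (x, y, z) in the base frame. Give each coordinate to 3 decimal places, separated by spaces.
-3.048 -2.900 8.011

after link 1: o_1 = (0.0000, 0.0000, 4.0000)
after link 2: o_2 = (0.5000, -2.5981, 3.0000)
after link 3: o_3 = (-2.1517, -3.5166, 4.0607)
after link 4: o_4 = (0.0134, -4.7666, 8.3908)
after link 5: o_5 = (-3.0479, -2.9001, 8.0108)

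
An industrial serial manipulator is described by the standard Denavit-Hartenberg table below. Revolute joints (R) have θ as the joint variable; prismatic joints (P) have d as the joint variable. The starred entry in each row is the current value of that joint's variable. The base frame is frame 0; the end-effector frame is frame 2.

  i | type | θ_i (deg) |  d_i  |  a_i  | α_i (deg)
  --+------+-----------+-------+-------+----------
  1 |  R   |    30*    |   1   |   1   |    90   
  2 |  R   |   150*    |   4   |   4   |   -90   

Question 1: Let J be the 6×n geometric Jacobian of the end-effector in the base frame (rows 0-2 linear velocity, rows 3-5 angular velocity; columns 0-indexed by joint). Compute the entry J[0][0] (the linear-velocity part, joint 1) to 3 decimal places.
axis z_0 = ẑ; lever o_n−o_0 = (-0.1340,-4.6962,3.0000)
cross product → J_v[:, 0] = (4.6962,-0.1340,0.0000)
J_ω[:, 0] = z_0
entry J[0][0] = 4.6962

4.696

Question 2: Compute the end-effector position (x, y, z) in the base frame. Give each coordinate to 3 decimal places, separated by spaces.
after link 1: o_1 = (0.8660, 0.5000, 1.0000)
after link 2: o_2 = (-0.1340, -4.6962, 3.0000)

-0.134 -4.696 3.000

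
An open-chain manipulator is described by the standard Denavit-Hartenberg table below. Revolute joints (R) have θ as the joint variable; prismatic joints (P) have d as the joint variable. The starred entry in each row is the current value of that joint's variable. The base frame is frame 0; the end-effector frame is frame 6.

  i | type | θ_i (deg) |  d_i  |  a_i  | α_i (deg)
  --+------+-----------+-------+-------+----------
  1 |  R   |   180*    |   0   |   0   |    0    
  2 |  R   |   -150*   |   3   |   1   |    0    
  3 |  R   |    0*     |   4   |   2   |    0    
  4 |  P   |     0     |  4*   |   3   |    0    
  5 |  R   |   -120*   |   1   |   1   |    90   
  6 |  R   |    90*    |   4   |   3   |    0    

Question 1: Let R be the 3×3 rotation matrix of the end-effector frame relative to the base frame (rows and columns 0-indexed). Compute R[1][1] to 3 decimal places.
End-effector y-axis (col 1 of R) = (0.0000,1.0000,0.0000)
R[1][1] = 1.0000

1.000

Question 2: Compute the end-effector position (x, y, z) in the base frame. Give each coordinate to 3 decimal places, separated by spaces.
after link 1: o_1 = (0.0000, 0.0000, 0.0000)
after link 2: o_2 = (0.8660, 0.5000, 3.0000)
after link 3: o_3 = (2.5981, 1.5000, 7.0000)
after link 4: o_4 = (5.1962, 3.0000, 11.0000)
after link 5: o_5 = (5.1962, 2.0000, 12.0000)
after link 6: o_6 = (1.1962, 2.0000, 15.0000)

1.196 2.000 15.000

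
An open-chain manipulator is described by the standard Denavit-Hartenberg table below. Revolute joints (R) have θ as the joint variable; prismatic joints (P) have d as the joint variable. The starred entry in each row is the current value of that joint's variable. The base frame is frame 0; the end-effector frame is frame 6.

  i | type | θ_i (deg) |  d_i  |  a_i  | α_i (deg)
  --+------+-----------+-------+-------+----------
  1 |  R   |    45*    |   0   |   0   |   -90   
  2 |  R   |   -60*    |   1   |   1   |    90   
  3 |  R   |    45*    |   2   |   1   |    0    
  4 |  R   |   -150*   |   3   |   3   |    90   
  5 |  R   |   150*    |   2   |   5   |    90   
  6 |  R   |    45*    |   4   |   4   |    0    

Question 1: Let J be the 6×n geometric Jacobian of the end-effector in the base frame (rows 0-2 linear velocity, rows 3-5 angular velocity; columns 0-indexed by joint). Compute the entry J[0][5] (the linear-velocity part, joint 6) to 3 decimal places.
axis z_5 = (-0.2346,-0.9176,0.3209); lever o_n−o_5 = (-4.7368,-3.0875,0.1739)
cross product → J_v[:, 5] = (0.8314,-1.4794,-3.6222)
J_ω[:, 5] = z_5
entry J[0][5] = 0.8314

0.831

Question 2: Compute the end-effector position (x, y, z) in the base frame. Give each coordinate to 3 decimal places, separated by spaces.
after link 1: o_1 = (0.0000, 0.0000, 0.0000)
after link 2: o_2 = (-0.3536, 1.0607, 0.8660)
after link 3: o_3 = (-1.8283, 0.5859, 2.4784)
after link 4: o_4 = (-1.8909, -3.5748, 3.3060)
after link 5: o_5 = (-7.0322, -2.0689, 3.8535)
after link 6: o_6 = (-11.7689, -5.1564, 4.0274)

-11.769 -5.156 4.027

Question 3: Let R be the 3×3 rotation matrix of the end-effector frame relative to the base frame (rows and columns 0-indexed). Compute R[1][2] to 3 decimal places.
-0.918

End-effector z-axis (col 2 of R) = (-0.2346,-0.9176,0.3209)
R[1][2] = -0.9176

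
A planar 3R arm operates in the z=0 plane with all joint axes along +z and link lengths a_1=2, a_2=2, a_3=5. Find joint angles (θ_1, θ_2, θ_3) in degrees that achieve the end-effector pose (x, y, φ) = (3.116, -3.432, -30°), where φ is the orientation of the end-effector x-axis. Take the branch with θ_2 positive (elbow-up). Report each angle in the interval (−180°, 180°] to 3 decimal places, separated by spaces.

wrist centre = target − a_3·(cos φ, sin φ) = (-1.2141, -0.9320)
cos θ_2 = (2.3427−2²−2²)/(2·2·2) = -0.7072; θ_2 = 135.0042° (elbow-up)
β = atan2(-0.9320,-1.2141) = -142.4891°; ψ = atan2(1.4141,0.5857) = 67.5021°
θ_1 = β − ψ = -209.9912°
θ_3 = φ − θ_1 − θ_2 = 44.9870° (wrapped to (-180°,180°])

150.009 135.004 44.987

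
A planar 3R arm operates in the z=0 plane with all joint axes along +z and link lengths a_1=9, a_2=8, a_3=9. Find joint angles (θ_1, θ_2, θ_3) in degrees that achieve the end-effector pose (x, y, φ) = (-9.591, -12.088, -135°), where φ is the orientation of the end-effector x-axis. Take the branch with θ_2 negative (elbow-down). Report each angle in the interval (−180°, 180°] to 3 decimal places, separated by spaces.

wrist centre = target − a_3·(cos φ, sin φ) = (-3.2270, -5.7240)
cos θ_2 = (43.1784−9²−8²)/(2·9·8) = -0.7071; θ_2 = -134.9990° (elbow-down)
β = atan2(-5.7240,-3.2270) = -119.4130°; ψ = atan2(-5.6570,3.3432) = -59.4170°
θ_1 = β − ψ = -59.9960°
θ_3 = φ − θ_1 − θ_2 = 59.9950° (wrapped to (-180°,180°])

-59.996 -134.999 59.995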